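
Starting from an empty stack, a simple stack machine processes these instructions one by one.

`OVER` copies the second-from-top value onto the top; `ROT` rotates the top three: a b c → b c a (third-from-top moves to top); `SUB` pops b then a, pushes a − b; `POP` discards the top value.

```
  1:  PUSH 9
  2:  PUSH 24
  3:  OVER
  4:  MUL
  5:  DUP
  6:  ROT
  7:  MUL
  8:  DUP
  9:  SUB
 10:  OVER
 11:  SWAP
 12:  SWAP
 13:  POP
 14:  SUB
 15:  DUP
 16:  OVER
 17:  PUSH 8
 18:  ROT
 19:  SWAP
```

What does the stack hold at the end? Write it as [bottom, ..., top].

[216, 216, 216, 8]

PUSH 9  -> [9]
PUSH 24 -> [9, 24]
OVER    -> [9, 24, 9]
MUL     -> [9, 216]
DUP     -> [9, 216, 216]
ROT     -> [216, 216, 9]
MUL     -> [216, 1944]
DUP     -> [216, 1944, 1944]
SUB     -> [216, 0]
OVER    -> [216, 0, 216]
SWAP    -> [216, 216, 0]
SWAP    -> [216, 0, 216]
POP     -> [216, 0]
SUB     -> [216]
DUP     -> [216, 216]
OVER    -> [216, 216, 216]
PUSH 8  -> [216, 216, 216, 8]
ROT     -> [216, 216, 8, 216]
SWAP    -> [216, 216, 216, 8]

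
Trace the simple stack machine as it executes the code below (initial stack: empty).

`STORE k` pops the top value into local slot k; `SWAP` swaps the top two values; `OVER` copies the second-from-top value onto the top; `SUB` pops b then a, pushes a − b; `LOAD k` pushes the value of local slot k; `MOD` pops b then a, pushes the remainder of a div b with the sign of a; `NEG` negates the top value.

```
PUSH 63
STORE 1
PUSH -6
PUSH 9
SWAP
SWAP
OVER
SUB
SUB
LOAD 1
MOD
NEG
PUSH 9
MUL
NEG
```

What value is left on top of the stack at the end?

PUSH 63 -> 63
STORE 1 -> (empty)
PUSH -6 -> -6
PUSH 9  -> -6 9
SWAP    -> 9 -6
SWAP    -> -6 9
OVER    -> -6 9 -6
SUB     -> -6 15
SUB     -> -21
LOAD 1  -> -21 63
MOD     -> -21
NEG     -> 21
PUSH 9  -> 21 9
MUL     -> 189
NEG     -> -189

-189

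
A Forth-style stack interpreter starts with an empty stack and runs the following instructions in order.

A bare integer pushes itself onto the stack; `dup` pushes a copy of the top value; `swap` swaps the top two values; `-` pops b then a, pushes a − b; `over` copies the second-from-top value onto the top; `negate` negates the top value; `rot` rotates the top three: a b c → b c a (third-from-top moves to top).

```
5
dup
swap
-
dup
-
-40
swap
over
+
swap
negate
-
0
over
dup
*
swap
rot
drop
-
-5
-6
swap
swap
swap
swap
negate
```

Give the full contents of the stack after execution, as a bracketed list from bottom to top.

[6400, -5, 6]

5      -> 5
dup    -> 5 5
swap   -> 5 5
-      -> 0
dup    -> 0 0
-      -> 0
-40    -> 0 -40
swap   -> -40 0
over   -> -40 0 -40
+      -> -40 -40
swap   -> -40 -40
negate -> -40 40
-      -> -80
0      -> -80 0
over   -> -80 0 -80
dup    -> -80 0 -80 -80
*      -> -80 0 6400
swap   -> -80 6400 0
rot    -> 6400 0 -80
drop   -> 6400 0
-      -> 6400
-5     -> 6400 -5
-6     -> 6400 -5 -6
swap   -> 6400 -6 -5
swap   -> 6400 -5 -6
swap   -> 6400 -6 -5
swap   -> 6400 -5 -6
negate -> 6400 -5 6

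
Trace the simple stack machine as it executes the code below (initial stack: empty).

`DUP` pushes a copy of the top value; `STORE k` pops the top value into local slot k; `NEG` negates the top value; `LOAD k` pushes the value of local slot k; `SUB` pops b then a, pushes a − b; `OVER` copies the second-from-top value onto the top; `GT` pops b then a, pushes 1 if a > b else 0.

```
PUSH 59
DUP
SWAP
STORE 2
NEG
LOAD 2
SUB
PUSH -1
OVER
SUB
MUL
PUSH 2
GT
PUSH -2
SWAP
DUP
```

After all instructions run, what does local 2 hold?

PUSH 59 -> [59]
DUP     -> [59, 59]
SWAP    -> [59, 59]
STORE 2 -> [59]
NEG     -> [-59]
LOAD 2  -> [-59, 59]
SUB     -> [-118]
PUSH -1 -> [-118, -1]
OVER    -> [-118, -1, -118]
SUB     -> [-118, 117]
MUL     -> [-13806]
PUSH 2  -> [-13806, 2]
GT      -> [0]
PUSH -2 -> [0, -2]
SWAP    -> [-2, 0]
DUP     -> [-2, 0, 0]

59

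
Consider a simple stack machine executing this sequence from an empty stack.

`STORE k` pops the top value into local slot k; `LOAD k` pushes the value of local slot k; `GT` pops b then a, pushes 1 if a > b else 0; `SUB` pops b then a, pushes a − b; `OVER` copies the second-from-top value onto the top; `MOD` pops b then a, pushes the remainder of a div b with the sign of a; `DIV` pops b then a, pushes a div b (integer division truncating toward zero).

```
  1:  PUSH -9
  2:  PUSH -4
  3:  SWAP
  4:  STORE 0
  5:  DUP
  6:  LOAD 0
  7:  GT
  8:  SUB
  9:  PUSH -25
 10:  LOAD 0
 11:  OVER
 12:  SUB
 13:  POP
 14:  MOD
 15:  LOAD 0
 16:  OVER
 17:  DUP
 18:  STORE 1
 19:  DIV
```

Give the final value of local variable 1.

-5

PUSH -9  : [-9]
PUSH -4  : [-9, -4]
SWAP     : [-4, -9]
STORE 0  : [-4]
DUP      : [-4, -4]
LOAD 0   : [-4, -4, -9]
GT       : [-4, 1]
SUB      : [-5]
PUSH -25 : [-5, -25]
LOAD 0   : [-5, -25, -9]
OVER     : [-5, -25, -9, -25]
SUB      : [-5, -25, 16]
POP      : [-5, -25]
MOD      : [-5]
LOAD 0   : [-5, -9]
OVER     : [-5, -9, -5]
DUP      : [-5, -9, -5, -5]
STORE 1  : [-5, -9, -5]
DIV      : [-5, 1]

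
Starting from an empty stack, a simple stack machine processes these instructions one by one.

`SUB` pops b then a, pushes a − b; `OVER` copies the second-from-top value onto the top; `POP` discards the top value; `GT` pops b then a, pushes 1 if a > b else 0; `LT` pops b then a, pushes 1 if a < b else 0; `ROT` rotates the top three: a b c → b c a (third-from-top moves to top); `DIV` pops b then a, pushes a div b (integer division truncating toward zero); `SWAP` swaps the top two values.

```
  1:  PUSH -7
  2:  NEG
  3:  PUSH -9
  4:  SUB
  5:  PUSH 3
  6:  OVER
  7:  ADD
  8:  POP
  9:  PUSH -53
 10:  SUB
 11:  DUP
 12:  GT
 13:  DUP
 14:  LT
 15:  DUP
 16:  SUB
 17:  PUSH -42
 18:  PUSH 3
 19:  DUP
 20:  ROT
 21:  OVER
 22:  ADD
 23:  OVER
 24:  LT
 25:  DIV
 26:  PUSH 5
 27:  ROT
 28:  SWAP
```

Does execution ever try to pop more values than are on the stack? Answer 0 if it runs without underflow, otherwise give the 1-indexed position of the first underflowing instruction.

0

PUSH -7  → [-7]
NEG      → [7]
PUSH -9  → [7, -9]
SUB      → [16]
PUSH 3   → [16, 3]
OVER     → [16, 3, 16]
ADD      → [16, 19]
POP      → [16]
PUSH -53 → [16, -53]
SUB      → [69]
DUP      → [69, 69]
GT       → [0]
DUP      → [0, 0]
LT       → [0]
DUP      → [0, 0]
SUB      → [0]
PUSH -42 → [0, -42]
PUSH 3   → [0, -42, 3]
DUP      → [0, -42, 3, 3]
ROT      → [0, 3, 3, -42]
OVER     → [0, 3, 3, -42, 3]
ADD      → [0, 3, 3, -39]
OVER     → [0, 3, 3, -39, 3]
LT       → [0, 3, 3, 1]
DIV      → [0, 3, 3]
PUSH 5   → [0, 3, 3, 5]
ROT      → [0, 3, 5, 3]
SWAP     → [0, 3, 3, 5]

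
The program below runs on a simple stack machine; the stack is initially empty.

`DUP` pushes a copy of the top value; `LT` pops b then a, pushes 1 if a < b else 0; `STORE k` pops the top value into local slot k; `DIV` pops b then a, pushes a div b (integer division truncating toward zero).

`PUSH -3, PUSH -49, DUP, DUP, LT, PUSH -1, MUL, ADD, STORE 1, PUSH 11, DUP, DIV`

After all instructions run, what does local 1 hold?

-49

PUSH -3  : -3
PUSH -49 : -3 -49
DUP      : -3 -49 -49
DUP      : -3 -49 -49 -49
LT       : -3 -49 0
PUSH -1  : -3 -49 0 -1
MUL      : -3 -49 0
ADD      : -3 -49
STORE 1  : -3
PUSH 11  : -3 11
DUP      : -3 11 11
DIV      : -3 1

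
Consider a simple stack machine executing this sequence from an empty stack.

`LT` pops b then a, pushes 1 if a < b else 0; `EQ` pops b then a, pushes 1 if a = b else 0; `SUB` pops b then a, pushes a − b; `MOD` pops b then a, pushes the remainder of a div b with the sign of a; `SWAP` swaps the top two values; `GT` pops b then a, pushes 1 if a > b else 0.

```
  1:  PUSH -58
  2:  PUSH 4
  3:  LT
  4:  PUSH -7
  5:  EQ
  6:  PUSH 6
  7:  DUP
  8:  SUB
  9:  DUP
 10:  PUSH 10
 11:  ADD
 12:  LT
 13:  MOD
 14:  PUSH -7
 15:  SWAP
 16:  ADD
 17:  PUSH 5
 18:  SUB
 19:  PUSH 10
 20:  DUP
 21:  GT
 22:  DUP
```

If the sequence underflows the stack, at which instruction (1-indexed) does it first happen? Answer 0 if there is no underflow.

PUSH -58  -58
PUSH 4    -58 4
LT        1
PUSH -7   1 -7
EQ        0
PUSH 6    0 6
DUP       0 6 6
SUB       0 0
DUP       0 0 0
PUSH 10   0 0 0 10
ADD       0 0 10
LT        0 1
MOD       0
PUSH -7   0 -7
SWAP      -7 0
ADD       -7
PUSH 5    -7 5
SUB       -12
PUSH 10   -12 10
DUP       -12 10 10
GT        -12 0
DUP       -12 0 0

0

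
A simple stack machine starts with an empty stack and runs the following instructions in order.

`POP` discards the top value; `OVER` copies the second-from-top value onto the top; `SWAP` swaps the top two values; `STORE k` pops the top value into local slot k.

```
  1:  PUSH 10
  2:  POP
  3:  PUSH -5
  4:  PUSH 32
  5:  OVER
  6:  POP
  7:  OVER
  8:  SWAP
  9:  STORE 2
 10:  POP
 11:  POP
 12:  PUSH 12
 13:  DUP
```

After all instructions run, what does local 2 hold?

PUSH 10 -> [10]
POP     -> []
PUSH -5 -> [-5]
PUSH 32 -> [-5, 32]
OVER    -> [-5, 32, -5]
POP     -> [-5, 32]
OVER    -> [-5, 32, -5]
SWAP    -> [-5, -5, 32]
STORE 2 -> [-5, -5]
POP     -> [-5]
POP     -> []
PUSH 12 -> [12]
DUP     -> [12, 12]

32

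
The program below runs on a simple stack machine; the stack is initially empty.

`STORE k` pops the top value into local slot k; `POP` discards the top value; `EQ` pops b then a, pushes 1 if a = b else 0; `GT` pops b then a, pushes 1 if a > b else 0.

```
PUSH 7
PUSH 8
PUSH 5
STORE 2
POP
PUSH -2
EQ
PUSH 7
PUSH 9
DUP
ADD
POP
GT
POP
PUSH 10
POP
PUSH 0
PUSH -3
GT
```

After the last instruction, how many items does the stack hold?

1

PUSH 7  → [7]
PUSH 8  → [7, 8]
PUSH 5  → [7, 8, 5]
STORE 2 → [7, 8]
POP     → [7]
PUSH -2 → [7, -2]
EQ      → [0]
PUSH 7  → [0, 7]
PUSH 9  → [0, 7, 9]
DUP     → [0, 7, 9, 9]
ADD     → [0, 7, 18]
POP     → [0, 7]
GT      → [0]
POP     → []
PUSH 10 → [10]
POP     → []
PUSH 0  → [0]
PUSH -3 → [0, -3]
GT      → [1]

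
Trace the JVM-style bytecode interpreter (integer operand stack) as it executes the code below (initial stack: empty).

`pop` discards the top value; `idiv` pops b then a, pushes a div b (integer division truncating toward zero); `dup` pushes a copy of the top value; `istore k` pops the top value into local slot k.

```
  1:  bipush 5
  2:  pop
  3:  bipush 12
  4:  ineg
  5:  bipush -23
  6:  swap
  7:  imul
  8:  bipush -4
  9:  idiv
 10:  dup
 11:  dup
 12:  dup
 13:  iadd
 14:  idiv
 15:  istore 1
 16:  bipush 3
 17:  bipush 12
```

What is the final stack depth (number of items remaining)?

bipush 5   → 5
pop        → (empty)
bipush 12  → 12
ineg       → -12
bipush -23 → -12 -23
swap       → -23 -12
imul       → 276
bipush -4  → 276 -4
idiv       → -69
dup        → -69 -69
dup        → -69 -69 -69
dup        → -69 -69 -69 -69
iadd       → -69 -69 -138
idiv       → -69 0
istore 1   → -69
bipush 3   → -69 3
bipush 12  → -69 3 12

3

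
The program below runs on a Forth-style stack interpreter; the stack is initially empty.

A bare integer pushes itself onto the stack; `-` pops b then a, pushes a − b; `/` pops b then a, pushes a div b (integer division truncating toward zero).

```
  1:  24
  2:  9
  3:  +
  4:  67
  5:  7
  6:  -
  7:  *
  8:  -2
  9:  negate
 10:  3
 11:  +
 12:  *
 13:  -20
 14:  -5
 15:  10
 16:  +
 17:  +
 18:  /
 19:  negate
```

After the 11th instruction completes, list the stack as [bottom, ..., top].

24     -> 24
9      -> 24 9
+      -> 33
67     -> 33 67
7      -> 33 67 7
-      -> 33 60
*      -> 1980
-2     -> 1980 -2
negate -> 1980 2
3      -> 1980 2 3
+      -> 1980 5

[1980, 5]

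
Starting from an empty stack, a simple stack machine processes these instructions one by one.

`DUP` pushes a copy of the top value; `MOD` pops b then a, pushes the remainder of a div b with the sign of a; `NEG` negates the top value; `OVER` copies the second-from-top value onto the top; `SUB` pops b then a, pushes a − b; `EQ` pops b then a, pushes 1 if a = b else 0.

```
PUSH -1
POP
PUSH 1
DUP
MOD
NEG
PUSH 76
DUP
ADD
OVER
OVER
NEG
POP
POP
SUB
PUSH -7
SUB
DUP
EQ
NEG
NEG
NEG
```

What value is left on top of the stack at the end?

-1

PUSH -1 → -1
POP     → (empty)
PUSH 1  → 1
DUP     → 1 1
MOD     → 0
NEG     → 0
PUSH 76 → 0 76
DUP     → 0 76 76
ADD     → 0 152
OVER    → 0 152 0
OVER    → 0 152 0 152
NEG     → 0 152 0 -152
POP     → 0 152 0
POP     → 0 152
SUB     → -152
PUSH -7 → -152 -7
SUB     → -145
DUP     → -145 -145
EQ      → 1
NEG     → -1
NEG     → 1
NEG     → -1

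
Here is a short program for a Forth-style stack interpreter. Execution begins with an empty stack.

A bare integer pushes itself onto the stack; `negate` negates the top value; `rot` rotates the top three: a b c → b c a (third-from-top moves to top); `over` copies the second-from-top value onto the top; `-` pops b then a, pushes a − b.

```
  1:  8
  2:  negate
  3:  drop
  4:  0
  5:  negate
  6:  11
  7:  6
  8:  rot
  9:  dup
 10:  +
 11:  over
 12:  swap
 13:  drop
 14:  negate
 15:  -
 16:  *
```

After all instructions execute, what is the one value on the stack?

8       [8]
negate  [-8]
drop    []
0       [0]
negate  [0]
11      [0, 11]
6       [0, 11, 6]
rot     [11, 6, 0]
dup     [11, 6, 0, 0]
+       [11, 6, 0]
over    [11, 6, 0, 6]
swap    [11, 6, 6, 0]
drop    [11, 6, 6]
negate  [11, 6, -6]
-       [11, 12]
*       [132]

132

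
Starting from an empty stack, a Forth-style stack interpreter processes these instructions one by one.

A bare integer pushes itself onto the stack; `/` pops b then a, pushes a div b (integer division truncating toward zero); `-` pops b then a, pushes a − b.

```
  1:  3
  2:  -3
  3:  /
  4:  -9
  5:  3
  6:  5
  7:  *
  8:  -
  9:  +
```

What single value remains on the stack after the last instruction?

3   3
-3  3 -3
/   -1
-9  -1 -9
3   -1 -9 3
5   -1 -9 3 5
*   -1 -9 15
-   -1 -24
+   -25

-25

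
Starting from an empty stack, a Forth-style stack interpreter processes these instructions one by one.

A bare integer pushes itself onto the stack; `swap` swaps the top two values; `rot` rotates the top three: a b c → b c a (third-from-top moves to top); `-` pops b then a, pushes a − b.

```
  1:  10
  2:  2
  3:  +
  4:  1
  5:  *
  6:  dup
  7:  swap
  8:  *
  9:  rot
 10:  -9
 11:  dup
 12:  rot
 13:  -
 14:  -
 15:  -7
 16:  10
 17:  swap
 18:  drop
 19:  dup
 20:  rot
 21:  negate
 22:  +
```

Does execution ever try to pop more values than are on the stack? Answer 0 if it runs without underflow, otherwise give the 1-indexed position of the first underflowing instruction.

10    10
2     10 2
+     12
1     12 1
*     12
dup   12 12
swap  12 12
*     144
rot  — needs 3 operands, stack has 1 → underflow

9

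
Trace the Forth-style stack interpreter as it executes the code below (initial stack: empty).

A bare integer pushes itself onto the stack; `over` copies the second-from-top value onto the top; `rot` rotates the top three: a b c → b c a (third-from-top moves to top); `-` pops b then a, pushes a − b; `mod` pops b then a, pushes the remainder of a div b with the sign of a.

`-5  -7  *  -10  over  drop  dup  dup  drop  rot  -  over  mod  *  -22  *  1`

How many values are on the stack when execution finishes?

-5   : [-5]
-7   : [-5, -7]
*    : [35]
-10  : [35, -10]
over : [35, -10, 35]
drop : [35, -10]
dup  : [35, -10, -10]
dup  : [35, -10, -10, -10]
drop : [35, -10, -10]
rot  : [-10, -10, 35]
-    : [-10, -45]
over : [-10, -45, -10]
mod  : [-10, -5]
*    : [50]
-22  : [50, -22]
*    : [-1100]
1    : [-1100, 1]

2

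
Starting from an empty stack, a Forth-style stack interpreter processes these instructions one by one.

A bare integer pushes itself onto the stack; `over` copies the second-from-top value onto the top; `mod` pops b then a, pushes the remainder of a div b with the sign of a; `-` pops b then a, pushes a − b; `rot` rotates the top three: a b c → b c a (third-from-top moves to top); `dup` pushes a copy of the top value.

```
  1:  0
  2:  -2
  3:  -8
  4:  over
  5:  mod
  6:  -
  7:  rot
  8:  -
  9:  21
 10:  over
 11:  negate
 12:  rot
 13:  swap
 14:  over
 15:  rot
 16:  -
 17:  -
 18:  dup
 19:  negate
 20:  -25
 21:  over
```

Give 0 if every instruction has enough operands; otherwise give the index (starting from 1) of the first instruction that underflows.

0    : [0]
-2   : [0, -2]
-8   : [0, -2, -8]
over : [0, -2, -8, -2]
mod  : [0, -2, 0]
-    : [0, -2]
rot  — needs 3 operands, stack has 2 → underflow

7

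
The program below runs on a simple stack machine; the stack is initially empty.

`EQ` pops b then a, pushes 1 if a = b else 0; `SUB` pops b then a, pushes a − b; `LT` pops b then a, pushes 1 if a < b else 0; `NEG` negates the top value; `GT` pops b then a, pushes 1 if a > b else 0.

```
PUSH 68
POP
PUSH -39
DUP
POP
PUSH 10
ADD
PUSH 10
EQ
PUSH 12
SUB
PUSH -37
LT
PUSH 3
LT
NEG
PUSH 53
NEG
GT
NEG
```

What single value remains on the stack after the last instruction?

-1

PUSH 68  -> [68]
POP      -> []
PUSH -39 -> [-39]
DUP      -> [-39, -39]
POP      -> [-39]
PUSH 10  -> [-39, 10]
ADD      -> [-29]
PUSH 10  -> [-29, 10]
EQ       -> [0]
PUSH 12  -> [0, 12]
SUB      -> [-12]
PUSH -37 -> [-12, -37]
LT       -> [0]
PUSH 3   -> [0, 3]
LT       -> [1]
NEG      -> [-1]
PUSH 53  -> [-1, 53]
NEG      -> [-1, -53]
GT       -> [1]
NEG      -> [-1]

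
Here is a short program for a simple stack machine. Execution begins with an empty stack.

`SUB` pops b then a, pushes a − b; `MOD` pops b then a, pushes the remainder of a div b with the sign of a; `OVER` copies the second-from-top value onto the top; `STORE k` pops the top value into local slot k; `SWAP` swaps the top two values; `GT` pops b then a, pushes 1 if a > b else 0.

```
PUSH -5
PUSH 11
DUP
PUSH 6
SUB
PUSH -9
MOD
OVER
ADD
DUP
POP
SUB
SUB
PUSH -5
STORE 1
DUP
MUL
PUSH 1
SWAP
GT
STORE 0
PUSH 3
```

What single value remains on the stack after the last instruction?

PUSH -5 -> -5
PUSH 11 -> -5 11
DUP     -> -5 11 11
PUSH 6  -> -5 11 11 6
SUB     -> -5 11 5
PUSH -9 -> -5 11 5 -9
MOD     -> -5 11 5
OVER    -> -5 11 5 11
ADD     -> -5 11 16
DUP     -> -5 11 16 16
POP     -> -5 11 16
SUB     -> -5 -5
SUB     -> 0
PUSH -5 -> 0 -5
STORE 1 -> 0
DUP     -> 0 0
MUL     -> 0
PUSH 1  -> 0 1
SWAP    -> 1 0
GT      -> 1
STORE 0 -> (empty)
PUSH 3  -> 3

3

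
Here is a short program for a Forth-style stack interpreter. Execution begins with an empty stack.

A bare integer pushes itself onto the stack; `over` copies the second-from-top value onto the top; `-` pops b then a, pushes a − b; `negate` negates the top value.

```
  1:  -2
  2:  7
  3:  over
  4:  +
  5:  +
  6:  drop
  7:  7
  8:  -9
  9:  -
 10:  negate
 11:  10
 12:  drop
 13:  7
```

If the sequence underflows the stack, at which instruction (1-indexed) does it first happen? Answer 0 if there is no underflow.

0

-2     -> [-2]
7      -> [-2, 7]
over   -> [-2, 7, -2]
+      -> [-2, 5]
+      -> [3]
drop   -> []
7      -> [7]
-9     -> [7, -9]
-      -> [16]
negate -> [-16]
10     -> [-16, 10]
drop   -> [-16]
7      -> [-16, 7]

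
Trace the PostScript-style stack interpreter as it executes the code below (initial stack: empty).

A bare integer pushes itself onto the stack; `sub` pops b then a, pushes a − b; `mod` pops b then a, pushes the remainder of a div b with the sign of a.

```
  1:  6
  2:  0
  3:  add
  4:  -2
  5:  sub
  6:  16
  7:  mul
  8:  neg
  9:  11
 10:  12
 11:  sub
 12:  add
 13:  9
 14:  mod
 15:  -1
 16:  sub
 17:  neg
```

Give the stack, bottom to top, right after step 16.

[-2]

6    [6]
0    [6, 0]
add  [6]
-2   [6, -2]
sub  [8]
16   [8, 16]
mul  [128]
neg  [-128]
11   [-128, 11]
12   [-128, 11, 12]
sub  [-128, -1]
add  [-129]
9    [-129, 9]
mod  [-3]
-1   [-3, -1]
sub  [-2]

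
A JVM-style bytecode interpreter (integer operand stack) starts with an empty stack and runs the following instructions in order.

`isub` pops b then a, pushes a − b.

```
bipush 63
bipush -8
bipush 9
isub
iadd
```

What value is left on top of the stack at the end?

46

bipush 63 → 63
bipush -8 → 63 -8
bipush 9  → 63 -8 9
isub      → 63 -17
iadd      → 46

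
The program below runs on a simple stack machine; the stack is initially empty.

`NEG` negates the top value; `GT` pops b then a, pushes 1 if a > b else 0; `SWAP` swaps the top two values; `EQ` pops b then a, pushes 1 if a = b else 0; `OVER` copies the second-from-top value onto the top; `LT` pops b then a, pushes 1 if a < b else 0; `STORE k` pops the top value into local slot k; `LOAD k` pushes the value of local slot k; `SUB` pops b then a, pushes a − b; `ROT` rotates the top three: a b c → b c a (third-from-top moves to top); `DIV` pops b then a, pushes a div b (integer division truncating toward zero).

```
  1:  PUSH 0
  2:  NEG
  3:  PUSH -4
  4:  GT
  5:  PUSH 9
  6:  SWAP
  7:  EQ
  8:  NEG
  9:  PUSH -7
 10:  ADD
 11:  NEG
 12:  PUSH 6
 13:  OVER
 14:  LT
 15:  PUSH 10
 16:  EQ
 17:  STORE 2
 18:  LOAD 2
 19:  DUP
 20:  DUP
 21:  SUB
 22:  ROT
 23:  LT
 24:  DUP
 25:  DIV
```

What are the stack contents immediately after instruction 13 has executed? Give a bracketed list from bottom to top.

PUSH 0  -> 0
NEG     -> 0
PUSH -4 -> 0 -4
GT      -> 1
PUSH 9  -> 1 9
SWAP    -> 9 1
EQ      -> 0
NEG     -> 0
PUSH -7 -> 0 -7
ADD     -> -7
NEG     -> 7
PUSH 6  -> 7 6
OVER    -> 7 6 7

[7, 6, 7]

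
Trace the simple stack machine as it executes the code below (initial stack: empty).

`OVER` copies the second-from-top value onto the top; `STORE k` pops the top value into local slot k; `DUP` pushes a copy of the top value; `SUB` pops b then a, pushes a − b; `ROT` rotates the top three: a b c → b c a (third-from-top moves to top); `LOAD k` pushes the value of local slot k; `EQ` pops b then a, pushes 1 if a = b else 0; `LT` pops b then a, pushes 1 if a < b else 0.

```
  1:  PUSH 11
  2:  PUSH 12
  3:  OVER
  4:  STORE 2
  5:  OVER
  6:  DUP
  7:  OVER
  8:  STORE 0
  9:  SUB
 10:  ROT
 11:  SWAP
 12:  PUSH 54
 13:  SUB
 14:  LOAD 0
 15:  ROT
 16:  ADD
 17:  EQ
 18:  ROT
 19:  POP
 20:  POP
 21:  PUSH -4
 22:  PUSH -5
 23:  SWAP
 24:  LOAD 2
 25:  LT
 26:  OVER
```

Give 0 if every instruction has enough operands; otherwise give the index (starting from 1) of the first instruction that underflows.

18

PUSH 11 -> 11
PUSH 12 -> 11 12
OVER    -> 11 12 11
STORE 2 -> 11 12
OVER    -> 11 12 11
DUP     -> 11 12 11 11
OVER    -> 11 12 11 11 11
STORE 0 -> 11 12 11 11
SUB     -> 11 12 0
ROT     -> 12 0 11
SWAP    -> 12 11 0
PUSH 54 -> 12 11 0 54
SUB     -> 12 11 -54
LOAD 0  -> 12 11 -54 11
ROT     -> 12 -54 11 11
ADD     -> 12 -54 22
EQ      -> 12 0
ROT  — needs 3 operands, stack has 2 → underflow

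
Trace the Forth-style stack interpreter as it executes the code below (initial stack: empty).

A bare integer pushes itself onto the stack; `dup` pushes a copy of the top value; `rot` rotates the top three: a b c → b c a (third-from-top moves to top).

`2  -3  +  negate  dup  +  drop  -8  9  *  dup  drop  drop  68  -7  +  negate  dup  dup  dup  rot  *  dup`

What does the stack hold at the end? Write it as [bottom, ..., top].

2       2
-3      2 -3
+       -1
negate  1
dup     1 1
+       2
drop    (empty)
-8      -8
9       -8 9
*       -72
dup     -72 -72
drop    -72
drop    (empty)
68      68
-7      68 -7
+       61
negate  -61
dup     -61 -61
dup     -61 -61 -61
dup     -61 -61 -61 -61
rot     -61 -61 -61 -61
*       -61 -61 3721
dup     -61 -61 3721 3721

[-61, -61, 3721, 3721]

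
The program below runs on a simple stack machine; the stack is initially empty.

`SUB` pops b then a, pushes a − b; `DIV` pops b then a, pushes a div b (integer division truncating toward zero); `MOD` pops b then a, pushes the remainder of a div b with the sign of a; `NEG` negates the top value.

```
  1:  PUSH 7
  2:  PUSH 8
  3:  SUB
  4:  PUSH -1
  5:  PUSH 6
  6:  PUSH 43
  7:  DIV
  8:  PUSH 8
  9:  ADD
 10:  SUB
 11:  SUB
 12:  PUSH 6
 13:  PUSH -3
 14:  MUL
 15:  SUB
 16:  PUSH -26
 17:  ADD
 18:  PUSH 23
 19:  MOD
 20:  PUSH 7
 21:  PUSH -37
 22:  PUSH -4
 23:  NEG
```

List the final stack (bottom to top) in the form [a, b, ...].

PUSH 7    [7]
PUSH 8    [7, 8]
SUB       [-1]
PUSH -1   [-1, -1]
PUSH 6    [-1, -1, 6]
PUSH 43   [-1, -1, 6, 43]
DIV       [-1, -1, 0]
PUSH 8    [-1, -1, 0, 8]
ADD       [-1, -1, 8]
SUB       [-1, -9]
SUB       [8]
PUSH 6    [8, 6]
PUSH -3   [8, 6, -3]
MUL       [8, -18]
SUB       [26]
PUSH -26  [26, -26]
ADD       [0]
PUSH 23   [0, 23]
MOD       [0]
PUSH 7    [0, 7]
PUSH -37  [0, 7, -37]
PUSH -4   [0, 7, -37, -4]
NEG       [0, 7, -37, 4]

[0, 7, -37, 4]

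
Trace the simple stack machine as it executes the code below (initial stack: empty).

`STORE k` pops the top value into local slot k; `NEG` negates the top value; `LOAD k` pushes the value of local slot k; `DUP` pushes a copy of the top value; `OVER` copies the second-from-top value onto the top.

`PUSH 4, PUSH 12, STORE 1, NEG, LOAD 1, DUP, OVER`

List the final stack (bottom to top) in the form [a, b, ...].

[-4, 12, 12, 12]

PUSH 4  : [4]
PUSH 12 : [4, 12]
STORE 1 : [4]
NEG     : [-4]
LOAD 1  : [-4, 12]
DUP     : [-4, 12, 12]
OVER    : [-4, 12, 12, 12]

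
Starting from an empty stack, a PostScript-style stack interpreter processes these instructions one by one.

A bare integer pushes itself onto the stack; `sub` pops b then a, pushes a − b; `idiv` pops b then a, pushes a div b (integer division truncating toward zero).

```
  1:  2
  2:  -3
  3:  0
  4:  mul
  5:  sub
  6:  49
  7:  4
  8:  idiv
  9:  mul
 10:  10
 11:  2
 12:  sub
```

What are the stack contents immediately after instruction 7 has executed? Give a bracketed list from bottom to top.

[2, 49, 4]

2   -> 2
-3  -> 2 -3
0   -> 2 -3 0
mul -> 2 0
sub -> 2
49  -> 2 49
4   -> 2 49 4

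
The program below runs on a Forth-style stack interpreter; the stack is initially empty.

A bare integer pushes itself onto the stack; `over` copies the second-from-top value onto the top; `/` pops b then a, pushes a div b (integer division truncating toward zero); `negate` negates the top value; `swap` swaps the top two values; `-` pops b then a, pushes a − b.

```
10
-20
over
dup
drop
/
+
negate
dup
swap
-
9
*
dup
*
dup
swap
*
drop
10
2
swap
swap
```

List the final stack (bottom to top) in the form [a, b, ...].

[10, 2]

10     -> 10
-20    -> 10 -20
over   -> 10 -20 10
dup    -> 10 -20 10 10
drop   -> 10 -20 10
/      -> 10 -2
+      -> 8
negate -> -8
dup    -> -8 -8
swap   -> -8 -8
-      -> 0
9      -> 0 9
*      -> 0
dup    -> 0 0
*      -> 0
dup    -> 0 0
swap   -> 0 0
*      -> 0
drop   -> (empty)
10     -> 10
2      -> 10 2
swap   -> 2 10
swap   -> 10 2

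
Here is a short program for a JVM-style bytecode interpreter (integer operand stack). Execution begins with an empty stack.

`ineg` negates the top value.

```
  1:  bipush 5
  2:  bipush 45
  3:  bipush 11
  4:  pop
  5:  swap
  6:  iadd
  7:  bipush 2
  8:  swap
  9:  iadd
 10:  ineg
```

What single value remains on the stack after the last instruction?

-52

bipush 5  -> [5]
bipush 45 -> [5, 45]
bipush 11 -> [5, 45, 11]
pop       -> [5, 45]
swap      -> [45, 5]
iadd      -> [50]
bipush 2  -> [50, 2]
swap      -> [2, 50]
iadd      -> [52]
ineg      -> [-52]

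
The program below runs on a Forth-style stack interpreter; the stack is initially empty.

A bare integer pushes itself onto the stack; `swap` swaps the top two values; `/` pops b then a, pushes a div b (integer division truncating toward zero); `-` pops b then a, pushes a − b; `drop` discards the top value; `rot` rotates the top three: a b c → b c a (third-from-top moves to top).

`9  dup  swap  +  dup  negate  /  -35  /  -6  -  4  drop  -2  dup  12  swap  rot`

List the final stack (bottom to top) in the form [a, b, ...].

9      -> [9]
dup    -> [9, 9]
swap   -> [9, 9]
+      -> [18]
dup    -> [18, 18]
negate -> [18, -18]
/      -> [-1]
-35    -> [-1, -35]
/      -> [0]
-6     -> [0, -6]
-      -> [6]
4      -> [6, 4]
drop   -> [6]
-2     -> [6, -2]
dup    -> [6, -2, -2]
12     -> [6, -2, -2, 12]
swap   -> [6, -2, 12, -2]
rot    -> [6, 12, -2, -2]

[6, 12, -2, -2]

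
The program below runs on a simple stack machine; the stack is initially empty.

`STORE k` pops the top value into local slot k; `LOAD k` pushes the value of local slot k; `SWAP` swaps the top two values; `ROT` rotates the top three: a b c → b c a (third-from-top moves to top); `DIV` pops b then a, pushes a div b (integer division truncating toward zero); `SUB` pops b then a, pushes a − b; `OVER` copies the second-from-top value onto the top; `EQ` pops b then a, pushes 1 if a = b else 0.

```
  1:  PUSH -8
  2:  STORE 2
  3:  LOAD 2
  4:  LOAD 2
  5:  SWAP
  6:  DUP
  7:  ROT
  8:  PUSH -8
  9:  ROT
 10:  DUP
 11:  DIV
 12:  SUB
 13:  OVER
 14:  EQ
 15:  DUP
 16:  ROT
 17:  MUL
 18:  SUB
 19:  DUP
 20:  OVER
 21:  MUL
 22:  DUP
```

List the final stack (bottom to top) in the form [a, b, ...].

PUSH -8 : -8
STORE 2 : (empty)
LOAD 2  : -8
LOAD 2  : -8 -8
SWAP    : -8 -8
DUP     : -8 -8 -8
ROT     : -8 -8 -8
PUSH -8 : -8 -8 -8 -8
ROT     : -8 -8 -8 -8
DUP     : -8 -8 -8 -8 -8
DIV     : -8 -8 -8 1
SUB     : -8 -8 -9
OVER    : -8 -8 -9 -8
EQ      : -8 -8 0
DUP     : -8 -8 0 0
ROT     : -8 0 0 -8
MUL     : -8 0 0
SUB     : -8 0
DUP     : -8 0 0
OVER    : -8 0 0 0
MUL     : -8 0 0
DUP     : -8 0 0 0

[-8, 0, 0, 0]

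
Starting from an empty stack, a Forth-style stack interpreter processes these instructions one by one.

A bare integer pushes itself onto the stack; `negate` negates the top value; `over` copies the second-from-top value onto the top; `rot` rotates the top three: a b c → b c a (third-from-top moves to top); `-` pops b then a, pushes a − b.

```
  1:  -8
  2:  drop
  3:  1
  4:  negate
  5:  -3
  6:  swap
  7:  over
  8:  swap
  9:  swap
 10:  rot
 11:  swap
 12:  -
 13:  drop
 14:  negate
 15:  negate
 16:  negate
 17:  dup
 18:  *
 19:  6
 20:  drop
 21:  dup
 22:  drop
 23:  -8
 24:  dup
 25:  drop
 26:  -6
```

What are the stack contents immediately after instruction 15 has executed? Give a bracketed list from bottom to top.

-8     : [-8]
drop   : []
1      : [1]
negate : [-1]
-3     : [-1, -3]
swap   : [-3, -1]
over   : [-3, -1, -3]
swap   : [-3, -3, -1]
swap   : [-3, -1, -3]
rot    : [-1, -3, -3]
swap   : [-1, -3, -3]
-      : [-1, 0]
drop   : [-1]
negate : [1]
negate : [-1]

[-1]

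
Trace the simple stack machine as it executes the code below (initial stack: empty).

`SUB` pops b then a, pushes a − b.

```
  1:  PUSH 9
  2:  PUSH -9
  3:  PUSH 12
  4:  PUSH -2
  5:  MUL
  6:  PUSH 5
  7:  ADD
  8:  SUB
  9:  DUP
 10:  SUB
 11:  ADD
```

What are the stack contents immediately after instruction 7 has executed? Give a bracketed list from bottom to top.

[9, -9, -19]

PUSH 9   9
PUSH -9  9 -9
PUSH 12  9 -9 12
PUSH -2  9 -9 12 -2
MUL      9 -9 -24
PUSH 5   9 -9 -24 5
ADD      9 -9 -19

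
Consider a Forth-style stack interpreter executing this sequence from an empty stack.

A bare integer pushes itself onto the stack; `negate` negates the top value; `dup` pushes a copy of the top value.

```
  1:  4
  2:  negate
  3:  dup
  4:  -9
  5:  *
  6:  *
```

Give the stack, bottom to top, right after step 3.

4      : 4
negate : -4
dup    : -4 -4

[-4, -4]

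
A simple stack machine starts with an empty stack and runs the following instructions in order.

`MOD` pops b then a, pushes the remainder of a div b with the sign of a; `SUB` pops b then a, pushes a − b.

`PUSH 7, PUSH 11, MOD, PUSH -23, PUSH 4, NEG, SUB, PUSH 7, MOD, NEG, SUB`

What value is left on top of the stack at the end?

2

PUSH 7   -> [7]
PUSH 11  -> [7, 11]
MOD      -> [7]
PUSH -23 -> [7, -23]
PUSH 4   -> [7, -23, 4]
NEG      -> [7, -23, -4]
SUB      -> [7, -19]
PUSH 7   -> [7, -19, 7]
MOD      -> [7, -5]
NEG      -> [7, 5]
SUB      -> [2]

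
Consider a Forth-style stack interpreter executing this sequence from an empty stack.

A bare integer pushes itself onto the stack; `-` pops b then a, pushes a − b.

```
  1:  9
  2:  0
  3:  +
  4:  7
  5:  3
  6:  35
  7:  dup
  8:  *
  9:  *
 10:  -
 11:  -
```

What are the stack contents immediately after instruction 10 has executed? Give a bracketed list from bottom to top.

[9, -3668]

9   : 9
0   : 9 0
+   : 9
7   : 9 7
3   : 9 7 3
35  : 9 7 3 35
dup : 9 7 3 35 35
*   : 9 7 3 1225
*   : 9 7 3675
-   : 9 -3668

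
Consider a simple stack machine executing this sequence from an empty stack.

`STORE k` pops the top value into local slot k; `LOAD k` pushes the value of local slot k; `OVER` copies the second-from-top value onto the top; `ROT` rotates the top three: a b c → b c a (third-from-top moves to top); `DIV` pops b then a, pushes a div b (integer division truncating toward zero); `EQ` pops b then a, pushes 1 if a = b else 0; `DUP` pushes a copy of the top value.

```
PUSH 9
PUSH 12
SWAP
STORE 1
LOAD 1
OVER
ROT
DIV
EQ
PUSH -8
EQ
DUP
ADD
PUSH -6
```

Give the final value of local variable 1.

9

PUSH 9  -> 9
PUSH 12 -> 9 12
SWAP    -> 12 9
STORE 1 -> 12
LOAD 1  -> 12 9
OVER    -> 12 9 12
ROT     -> 9 12 12
DIV     -> 9 1
EQ      -> 0
PUSH -8 -> 0 -8
EQ      -> 0
DUP     -> 0 0
ADD     -> 0
PUSH -6 -> 0 -6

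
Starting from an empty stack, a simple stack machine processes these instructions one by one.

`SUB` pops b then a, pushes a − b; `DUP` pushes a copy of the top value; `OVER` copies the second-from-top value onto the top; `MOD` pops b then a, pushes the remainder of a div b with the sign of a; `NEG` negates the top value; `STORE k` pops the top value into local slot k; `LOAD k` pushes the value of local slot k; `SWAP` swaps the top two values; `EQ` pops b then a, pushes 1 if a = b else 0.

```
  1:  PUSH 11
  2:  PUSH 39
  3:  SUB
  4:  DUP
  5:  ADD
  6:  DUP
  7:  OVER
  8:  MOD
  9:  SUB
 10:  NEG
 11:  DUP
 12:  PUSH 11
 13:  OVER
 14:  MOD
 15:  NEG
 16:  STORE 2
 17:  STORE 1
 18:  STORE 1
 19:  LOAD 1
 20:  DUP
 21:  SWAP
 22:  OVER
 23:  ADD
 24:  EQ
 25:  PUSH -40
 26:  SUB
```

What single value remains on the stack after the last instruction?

40

PUSH 11  -> [11]
PUSH 39  -> [11, 39]
SUB      -> [-28]
DUP      -> [-28, -28]
ADD      -> [-56]
DUP      -> [-56, -56]
OVER     -> [-56, -56, -56]
MOD      -> [-56, 0]
SUB      -> [-56]
NEG      -> [56]
DUP      -> [56, 56]
PUSH 11  -> [56, 56, 11]
OVER     -> [56, 56, 11, 56]
MOD      -> [56, 56, 11]
NEG      -> [56, 56, -11]
STORE 2  -> [56, 56]
STORE 1  -> [56]
STORE 1  -> []
LOAD 1   -> [56]
DUP      -> [56, 56]
SWAP     -> [56, 56]
OVER     -> [56, 56, 56]
ADD      -> [56, 112]
EQ       -> [0]
PUSH -40 -> [0, -40]
SUB      -> [40]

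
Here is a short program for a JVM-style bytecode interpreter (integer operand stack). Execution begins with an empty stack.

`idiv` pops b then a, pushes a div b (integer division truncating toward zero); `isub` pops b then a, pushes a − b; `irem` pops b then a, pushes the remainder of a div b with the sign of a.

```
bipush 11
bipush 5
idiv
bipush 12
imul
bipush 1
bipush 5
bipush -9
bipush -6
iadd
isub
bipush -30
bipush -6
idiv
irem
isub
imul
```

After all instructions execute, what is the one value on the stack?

24

bipush 11  : [11]
bipush 5   : [11, 5]
idiv       : [2]
bipush 12  : [2, 12]
imul       : [24]
bipush 1   : [24, 1]
bipush 5   : [24, 1, 5]
bipush -9  : [24, 1, 5, -9]
bipush -6  : [24, 1, 5, -9, -6]
iadd       : [24, 1, 5, -15]
isub       : [24, 1, 20]
bipush -30 : [24, 1, 20, -30]
bipush -6  : [24, 1, 20, -30, -6]
idiv       : [24, 1, 20, 5]
irem       : [24, 1, 0]
isub       : [24, 1]
imul       : [24]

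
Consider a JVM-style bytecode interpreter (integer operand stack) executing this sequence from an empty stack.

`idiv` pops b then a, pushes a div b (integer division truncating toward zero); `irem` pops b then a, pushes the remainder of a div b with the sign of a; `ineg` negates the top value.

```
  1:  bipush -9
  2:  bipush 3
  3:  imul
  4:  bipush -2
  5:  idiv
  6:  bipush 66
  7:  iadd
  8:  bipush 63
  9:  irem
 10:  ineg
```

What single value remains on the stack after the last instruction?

bipush -9  [-9]
bipush 3   [-9, 3]
imul       [-27]
bipush -2  [-27, -2]
idiv       [13]
bipush 66  [13, 66]
iadd       [79]
bipush 63  [79, 63]
irem       [16]
ineg       [-16]

-16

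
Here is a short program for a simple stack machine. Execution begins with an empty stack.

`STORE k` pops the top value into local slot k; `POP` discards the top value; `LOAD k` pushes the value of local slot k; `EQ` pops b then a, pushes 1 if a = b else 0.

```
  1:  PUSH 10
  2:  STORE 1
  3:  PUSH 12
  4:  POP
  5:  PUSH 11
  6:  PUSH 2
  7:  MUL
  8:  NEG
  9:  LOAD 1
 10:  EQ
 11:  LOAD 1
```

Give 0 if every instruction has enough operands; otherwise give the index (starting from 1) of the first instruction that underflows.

PUSH 10 -> [10]
STORE 1 -> []
PUSH 12 -> [12]
POP     -> []
PUSH 11 -> [11]
PUSH 2  -> [11, 2]
MUL     -> [22]
NEG     -> [-22]
LOAD 1  -> [-22, 10]
EQ      -> [0]
LOAD 1  -> [0, 10]

0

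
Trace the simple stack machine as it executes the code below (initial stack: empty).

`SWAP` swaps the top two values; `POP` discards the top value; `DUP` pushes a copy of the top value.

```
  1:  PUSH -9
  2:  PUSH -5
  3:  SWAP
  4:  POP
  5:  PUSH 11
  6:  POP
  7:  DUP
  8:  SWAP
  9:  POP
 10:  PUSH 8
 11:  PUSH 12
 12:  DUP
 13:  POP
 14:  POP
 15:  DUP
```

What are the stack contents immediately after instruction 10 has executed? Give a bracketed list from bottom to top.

PUSH -9 → -9
PUSH -5 → -9 -5
SWAP    → -5 -9
POP     → -5
PUSH 11 → -5 11
POP     → -5
DUP     → -5 -5
SWAP    → -5 -5
POP     → -5
PUSH 8  → -5 8

[-5, 8]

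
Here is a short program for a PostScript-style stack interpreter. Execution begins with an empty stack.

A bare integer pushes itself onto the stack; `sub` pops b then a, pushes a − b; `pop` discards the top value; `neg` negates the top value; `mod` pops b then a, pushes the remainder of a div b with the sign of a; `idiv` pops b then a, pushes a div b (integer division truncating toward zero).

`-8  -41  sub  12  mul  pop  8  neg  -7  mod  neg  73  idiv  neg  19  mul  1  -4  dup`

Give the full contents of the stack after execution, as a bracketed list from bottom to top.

-8   : -8
-41  : -8 -41
sub  : 33
12   : 33 12
mul  : 396
pop  : (empty)
8    : 8
neg  : -8
-7   : -8 -7
mod  : -1
neg  : 1
73   : 1 73
idiv : 0
neg  : 0
19   : 0 19
mul  : 0
1    : 0 1
-4   : 0 1 -4
dup  : 0 1 -4 -4

[0, 1, -4, -4]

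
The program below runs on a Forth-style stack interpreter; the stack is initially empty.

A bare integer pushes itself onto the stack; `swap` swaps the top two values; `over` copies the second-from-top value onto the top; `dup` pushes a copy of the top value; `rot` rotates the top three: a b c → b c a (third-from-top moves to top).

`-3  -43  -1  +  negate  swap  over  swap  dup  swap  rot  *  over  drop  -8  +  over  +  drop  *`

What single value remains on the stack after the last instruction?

-132

-3     → -3
-43    → -3 -43
-1     → -3 -43 -1
+      → -3 -44
negate → -3 44
swap   → 44 -3
over   → 44 -3 44
swap   → 44 44 -3
dup    → 44 44 -3 -3
swap   → 44 44 -3 -3
rot    → 44 -3 -3 44
*      → 44 -3 -132
over   → 44 -3 -132 -3
drop   → 44 -3 -132
-8     → 44 -3 -132 -8
+      → 44 -3 -140
over   → 44 -3 -140 -3
+      → 44 -3 -143
drop   → 44 -3
*      → -132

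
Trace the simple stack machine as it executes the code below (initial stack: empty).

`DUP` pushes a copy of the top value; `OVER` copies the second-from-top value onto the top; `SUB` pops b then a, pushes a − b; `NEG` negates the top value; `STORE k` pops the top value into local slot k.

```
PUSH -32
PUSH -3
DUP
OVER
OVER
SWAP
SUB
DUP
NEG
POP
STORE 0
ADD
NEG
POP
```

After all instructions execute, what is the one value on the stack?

-32

PUSH -32 : [-32]
PUSH -3  : [-32, -3]
DUP      : [-32, -3, -3]
OVER     : [-32, -3, -3, -3]
OVER     : [-32, -3, -3, -3, -3]
SWAP     : [-32, -3, -3, -3, -3]
SUB      : [-32, -3, -3, 0]
DUP      : [-32, -3, -3, 0, 0]
NEG      : [-32, -3, -3, 0, 0]
POP      : [-32, -3, -3, 0]
STORE 0  : [-32, -3, -3]
ADD      : [-32, -6]
NEG      : [-32, 6]
POP      : [-32]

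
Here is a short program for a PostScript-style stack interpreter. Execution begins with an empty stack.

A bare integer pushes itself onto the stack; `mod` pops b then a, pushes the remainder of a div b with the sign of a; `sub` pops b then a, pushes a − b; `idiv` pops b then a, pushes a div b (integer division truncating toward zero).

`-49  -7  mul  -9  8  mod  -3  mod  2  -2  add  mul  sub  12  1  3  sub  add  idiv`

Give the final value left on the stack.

-49  : [-49]
-7   : [-49, -7]
mul  : [343]
-9   : [343, -9]
8    : [343, -9, 8]
mod  : [343, -1]
-3   : [343, -1, -3]
mod  : [343, -1]
2    : [343, -1, 2]
-2   : [343, -1, 2, -2]
add  : [343, -1, 0]
mul  : [343, 0]
sub  : [343]
12   : [343, 12]
1    : [343, 12, 1]
3    : [343, 12, 1, 3]
sub  : [343, 12, -2]
add  : [343, 10]
idiv : [34]

34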